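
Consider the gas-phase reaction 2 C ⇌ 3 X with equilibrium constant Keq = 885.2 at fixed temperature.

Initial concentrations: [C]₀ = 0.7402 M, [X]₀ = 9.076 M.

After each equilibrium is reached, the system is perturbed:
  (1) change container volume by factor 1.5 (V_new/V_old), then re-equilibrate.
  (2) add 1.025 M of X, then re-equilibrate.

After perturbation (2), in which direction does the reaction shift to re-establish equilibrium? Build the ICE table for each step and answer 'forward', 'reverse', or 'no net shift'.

Direction: reverse

Q₀ = 1365 vs Keq = 885.2 ⇒ Q>K, reverse
Step 1:
                   C          X
  init        0.7402      9.076
  Δ           0.1458    -0.2187
  eq           0.886      8.857
  solve Keq expr → x = -0.0729; check Q = 885.2
Then change container volume by factor 1.5 (V_new/V_old).
Step 2:
                   C          X
  init        0.5907      5.905
  Δ         -0.09148     0.1372
  eq          0.4992      6.042
  solve Keq expr → x = 0.04574; check Q = 885.2
Then add 1.025 M of X.
Step 3:
                   C          X
  init        0.4992      7.067
  Δ           0.1102    -0.1654
  eq          0.6094      6.902
  solve Keq expr → x = -0.05512; check Q = 885.2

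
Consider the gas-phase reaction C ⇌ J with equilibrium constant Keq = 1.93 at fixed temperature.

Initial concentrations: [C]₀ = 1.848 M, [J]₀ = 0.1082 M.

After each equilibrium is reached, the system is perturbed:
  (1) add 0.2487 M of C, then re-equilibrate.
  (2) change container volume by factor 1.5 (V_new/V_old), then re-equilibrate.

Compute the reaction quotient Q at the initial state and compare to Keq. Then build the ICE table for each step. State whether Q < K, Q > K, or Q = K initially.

Q₀ = 0.05855; Q < K (proceeds forward)

Q₀ = 0.05855 vs Keq = 1.93 ⇒ Q<K, forward
Step 1:
                  C         J
  Initial     1.848    0.1082
  Change      -1.18      1.18
  Equil      0.6676     1.289
  solve Keq expr → x = 1.18; check Q = 1.93
Then add 0.2487 M of C.
Step 2:
                  C         J
  Initial    0.9163     1.289
  Change    -0.1638    0.1638
  Equil      0.7525     1.452
  solve Keq expr → x = 0.1638; check Q = 1.93
Then change container volume by factor 1.5 (V_new/V_old).
Step 3:
                  C         J
  Initial    0.5017    0.9682
  Change          0         0
  Equil      0.5017    0.9682
  solve Keq expr → x = 0; check Q = 1.93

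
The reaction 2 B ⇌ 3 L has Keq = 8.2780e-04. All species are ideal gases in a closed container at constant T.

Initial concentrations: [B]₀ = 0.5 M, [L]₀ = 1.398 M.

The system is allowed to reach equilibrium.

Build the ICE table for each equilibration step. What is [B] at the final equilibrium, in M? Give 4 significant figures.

Q₀ = 10.93 vs Keq = 8.2780e-04 ⇒ Q>K, reverse
Step 1:
                  B         L
  I             0.5     1.398
  C          0.8553    -1.283
  E           1.355     0.115
  solve Keq expr → x = -0.4277; check Q = 8.2780e-04

[B]_eq = 1.355 M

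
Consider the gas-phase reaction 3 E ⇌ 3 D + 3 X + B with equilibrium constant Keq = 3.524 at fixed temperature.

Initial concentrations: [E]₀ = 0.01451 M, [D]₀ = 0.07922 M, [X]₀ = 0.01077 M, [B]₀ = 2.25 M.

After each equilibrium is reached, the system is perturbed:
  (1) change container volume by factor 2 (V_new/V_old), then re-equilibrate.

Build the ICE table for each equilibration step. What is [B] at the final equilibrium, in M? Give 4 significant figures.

[B]_eq = 1.127 M

Q₀ = 4.5744e-04 vs Keq = 3.524 ⇒ Q<K, forward
Step 1:
                   E          D          X          B
  init       0.01451    0.07922    0.01077       2.25
  Δ         -0.01266    0.01266    0.01266   0.004219
  eq        0.001854    0.09188    0.02343      2.254
  solve Keq expr → x = 0.004219; check Q = 3.524
Then change container volume by factor 2 (V_new/V_old).
Step 2:
                   E          D          X          B
  init    9.2721e-04    0.04594    0.01171      1.127
  Δ       -5.3783e-04 5.3783e-04 5.3783e-04 1.7928e-04
  eq      3.8939e-04    0.04648    0.01225      1.127
  solve Keq expr → x = 1.7928e-04; check Q = 3.524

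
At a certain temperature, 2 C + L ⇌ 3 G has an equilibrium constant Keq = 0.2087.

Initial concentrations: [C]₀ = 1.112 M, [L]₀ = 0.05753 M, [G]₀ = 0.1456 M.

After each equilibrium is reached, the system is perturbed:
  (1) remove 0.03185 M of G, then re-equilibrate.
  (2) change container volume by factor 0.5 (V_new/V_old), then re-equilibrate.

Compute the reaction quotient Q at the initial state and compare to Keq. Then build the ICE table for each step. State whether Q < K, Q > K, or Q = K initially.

Q₀ = 0.04339; Q < K (proceeds forward)

Q₀ = 0.04339 vs Keq = 0.2087 ⇒ Q<K, forward
Step 1:
                   C          L          G
  Initial      1.112    0.05753     0.1456
  Change    -0.04095   -0.02047    0.06142
  Equil        1.071    0.03706      0.207
  solve Keq expr → x = 0.02047; check Q = 0.2087
Then remove 0.03185 M of G.
Step 2:
                   C          L          G
  Initial      1.071    0.03706     0.1752
  Change    -0.01221  -0.006104    0.01831
  Equil        1.059    0.03095     0.1935
  solve Keq expr → x = 0.006104; check Q = 0.2087
Then change container volume by factor 0.5 (V_new/V_old).
Step 3:
                   C          L          G
  Initial      2.118    0.06191      0.387
  Change           0          0          0
  Equil        2.118    0.06191      0.387
  solve Keq expr → x = 0; check Q = 0.2087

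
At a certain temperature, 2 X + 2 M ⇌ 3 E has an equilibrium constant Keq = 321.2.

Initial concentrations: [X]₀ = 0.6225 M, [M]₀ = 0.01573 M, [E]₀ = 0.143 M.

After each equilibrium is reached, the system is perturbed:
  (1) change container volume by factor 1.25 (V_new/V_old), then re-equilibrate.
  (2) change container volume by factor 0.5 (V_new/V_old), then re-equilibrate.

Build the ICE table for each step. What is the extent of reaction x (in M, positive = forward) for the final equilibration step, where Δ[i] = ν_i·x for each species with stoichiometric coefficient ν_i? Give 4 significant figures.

Q₀ = 30.5 vs Keq = 321.2 ⇒ Q<K, forward
Step 1:
                  X         M         E
  I          0.6225   0.01573     0.143
  C        -0.01001  -0.01001   0.01501
  E          0.6125  0.005722     0.158
  solve Keq expr → x = 0.005004; check Q = 321.2
Then change container volume by factor 1.25 (V_new/V_old).
Step 2:
                  X         M         E
  I            0.49  0.004578    0.1264
  C       4.9061e-04 4.9061e-04 -7.3591e-04
  E          0.4905  0.005068    0.1257
  solve Keq expr → x = -2.4530e-04; check Q = 321.2
Then change container volume by factor 0.5 (V_new/V_old).
Step 3:
                  X         M         E
  I           0.981   0.01014    0.2513
  C        -0.00277  -0.00277  0.004154
  E          0.9782  0.007367    0.2555
  solve Keq expr → x = 0.001385; check Q = 321.2

x = 0.001385 M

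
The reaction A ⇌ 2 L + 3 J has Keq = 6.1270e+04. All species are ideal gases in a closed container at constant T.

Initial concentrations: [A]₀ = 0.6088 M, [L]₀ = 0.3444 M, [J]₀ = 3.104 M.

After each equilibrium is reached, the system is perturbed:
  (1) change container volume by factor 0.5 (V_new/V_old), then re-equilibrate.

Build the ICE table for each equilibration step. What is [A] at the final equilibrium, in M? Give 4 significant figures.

Q₀ = 5.827 vs Keq = 6.1270e+04 ⇒ Q<K, forward
Step 1:
                  A         L         J
  Initial    0.6088    0.3444     3.104
  Change    -0.6041     1.208     1.812
  Equil    0.004676     1.553     4.916
  solve Keq expr → x = 0.6041; check Q = 6.1270e+04
Then change container volume by factor 0.5 (V_new/V_old).
Step 2:
                  A         L         J
  Initial  0.009351     3.105     9.833
  Change     0.1078   -0.2157   -0.3235
  Equil      0.1172      2.89     9.509
  solve Keq expr → x = -0.1078; check Q = 6.1270e+04

[A]_eq = 0.1172 M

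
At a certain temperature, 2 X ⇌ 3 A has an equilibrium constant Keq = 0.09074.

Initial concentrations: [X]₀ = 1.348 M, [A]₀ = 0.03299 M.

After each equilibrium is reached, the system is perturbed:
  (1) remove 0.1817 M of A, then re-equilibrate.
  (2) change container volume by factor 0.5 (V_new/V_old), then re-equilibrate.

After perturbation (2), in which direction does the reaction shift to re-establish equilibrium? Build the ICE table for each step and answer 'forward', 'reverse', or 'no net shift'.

Q₀ = 1.9759e-05 vs Keq = 0.09074 ⇒ Q<K, forward
Step 1:
                  X         A
  Initial     1.348   0.03299
  Change    -0.2892    0.4338
  Equil       1.059    0.4668
  solve Keq expr → x = 0.1446; check Q = 0.09074
Then remove 0.1817 M of A.
Step 2:
                  X         A
  Initial     1.059    0.2851
  Change     -0.101    0.1515
  Equil      0.9578    0.4366
  solve Keq expr → x = 0.05051; check Q = 0.09074
Then change container volume by factor 0.5 (V_new/V_old).
Step 3:
                  X         A
  Initial     1.916    0.8733
  Change     0.1036   -0.1554
  Equil       2.019    0.7179
  solve Keq expr → x = -0.05179; check Q = 0.09074

Direction: reverse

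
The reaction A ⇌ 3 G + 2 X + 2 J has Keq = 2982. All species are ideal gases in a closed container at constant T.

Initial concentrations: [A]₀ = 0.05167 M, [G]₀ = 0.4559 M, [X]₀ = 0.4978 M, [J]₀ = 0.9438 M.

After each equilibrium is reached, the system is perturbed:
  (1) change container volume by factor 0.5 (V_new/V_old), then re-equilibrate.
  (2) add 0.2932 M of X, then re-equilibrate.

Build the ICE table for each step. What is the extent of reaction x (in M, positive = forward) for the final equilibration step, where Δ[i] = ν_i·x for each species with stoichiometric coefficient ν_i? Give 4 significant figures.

Q₀ = 0.4048 vs Keq = 2982 ⇒ Q<K, forward
Step 1:
                    A           G           X           J
  Initial     0.05167      0.4559      0.4978      0.9438
  Change     -0.05164      0.1549      0.1033      0.1033
  Equil    3.0273e-05      0.6108      0.6011       1.047
  solve Keq expr → x = 0.05164; check Q = 2982
Then change container volume by factor 0.5 (V_new/V_old).
Step 2:
                    A           G           X           J
  Initial  6.0546e-05       1.222       1.202       2.094
  Change      0.00364    -0.01092    -0.00728    -0.00728
  Equil      0.003701       1.211       1.195       2.087
  solve Keq expr → x = -0.00364; check Q = 2982
Then add 0.2932 M of X.
Step 3:
                    A           G           X           J
  Initial    0.003701       1.211       1.488       2.087
  Change     0.001908   -0.005725   -0.003817   -0.003817
  Equil      0.005609       1.205       1.484       2.083
  solve Keq expr → x = -0.001908; check Q = 2982

x = -0.001908 M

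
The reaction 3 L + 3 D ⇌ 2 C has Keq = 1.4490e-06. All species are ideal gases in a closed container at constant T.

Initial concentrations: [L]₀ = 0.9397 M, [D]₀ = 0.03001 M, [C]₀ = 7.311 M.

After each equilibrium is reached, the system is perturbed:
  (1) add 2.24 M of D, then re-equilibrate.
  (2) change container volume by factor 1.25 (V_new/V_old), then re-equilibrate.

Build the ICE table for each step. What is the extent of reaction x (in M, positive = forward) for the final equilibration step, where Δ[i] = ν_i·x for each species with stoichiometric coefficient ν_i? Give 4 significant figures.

Q₀ = 2.3834e+06 vs Keq = 1.4490e-06 ⇒ Q>K, reverse
Step 1:
                    L           D           C
  Initial      0.9397     0.03001       7.311
  Change        9.287       9.287      -6.191
  Equil         10.23       9.317        1.12
  solve Keq expr → x = -3.096; check Q = 1.4490e-06
Then add 2.24 M of D.
Step 2:
                    L           D           C
  Initial       10.23       11.56        1.12
  Change      -0.3959     -0.3959      0.2639
  Equil         9.831       11.16       1.384
  solve Keq expr → x = 0.132; check Q = 1.4490e-06
Then change container volume by factor 1.25 (V_new/V_old).
Step 3:
                    L           D           C
  Initial       7.865       8.929       1.107
  Change       0.4266      0.4266     -0.2844
  Equil         8.291       9.356      0.8224
  solve Keq expr → x = -0.1422; check Q = 1.4490e-06

x = -0.1422 M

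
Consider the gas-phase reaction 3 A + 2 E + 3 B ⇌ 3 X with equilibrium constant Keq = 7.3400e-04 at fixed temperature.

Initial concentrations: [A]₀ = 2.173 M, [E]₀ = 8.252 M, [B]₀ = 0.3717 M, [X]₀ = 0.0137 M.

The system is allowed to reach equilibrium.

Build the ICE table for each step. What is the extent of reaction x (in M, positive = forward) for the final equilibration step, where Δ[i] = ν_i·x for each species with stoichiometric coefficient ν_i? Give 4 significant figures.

x = 0.05003 M

Q₀ = 7.1662e-08 vs Keq = 7.3400e-04 ⇒ Q<K, forward
Step 1:
                    A           E           B           X
  Initial       2.173       8.252      0.3717      0.0137
  Change      -0.1501     -0.1001     -0.1501      0.1501
  Equil         2.023       8.152      0.2216      0.1638
  solve Keq expr → x = 0.05003; check Q = 7.3400e-04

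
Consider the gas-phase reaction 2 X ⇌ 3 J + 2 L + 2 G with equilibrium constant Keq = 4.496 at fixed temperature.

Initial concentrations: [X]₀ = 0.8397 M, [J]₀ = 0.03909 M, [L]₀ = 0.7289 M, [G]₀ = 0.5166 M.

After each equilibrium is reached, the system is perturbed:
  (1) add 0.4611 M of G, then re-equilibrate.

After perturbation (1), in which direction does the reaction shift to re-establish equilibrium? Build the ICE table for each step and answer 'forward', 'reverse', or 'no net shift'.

Direction: reverse

Q₀ = 1.2011e-05 vs Keq = 4.496 ⇒ Q<K, forward
Step 1:
                    X           J           L           G
  Initial      0.8397     0.03909      0.7289      0.5166
  Change      -0.4742      0.7113      0.4742      0.4742
  Equil        0.3655      0.7504       1.203      0.9908
  solve Keq expr → x = 0.2371; check Q = 4.496
Then add 0.4611 M of G.
Step 2:
                    X           J           L           G
  Initial      0.3655      0.7504       1.203       1.452
  Change      0.05252    -0.07878    -0.05252    -0.05252
  Equil         0.418      0.6716       1.151       1.399
  solve Keq expr → x = -0.02626; check Q = 4.496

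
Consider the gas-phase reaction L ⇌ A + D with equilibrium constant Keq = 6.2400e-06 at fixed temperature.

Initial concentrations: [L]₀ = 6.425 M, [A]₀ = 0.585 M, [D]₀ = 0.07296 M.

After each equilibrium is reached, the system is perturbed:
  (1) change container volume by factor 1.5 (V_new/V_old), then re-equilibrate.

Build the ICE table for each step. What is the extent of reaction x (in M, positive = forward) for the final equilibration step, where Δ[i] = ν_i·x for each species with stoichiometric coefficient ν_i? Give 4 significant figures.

Q₀ = 0.006643 vs Keq = 6.2400e-06 ⇒ Q>K, reverse
Step 1:
                    L           A           D
  init          6.425       0.585     0.07296
  Δ           0.07288    -0.07288    -0.07288
  eq            6.498      0.5121  7.9174e-05
  solve Keq expr → x = -0.07288; check Q = 6.2400e-06
Then change container volume by factor 1.5 (V_new/V_old).
Step 2:
                    L           A           D
  init          4.332      0.3414  5.2783e-05
  Δ       -2.6385e-05  2.6385e-05  2.6385e-05
  eq            4.332      0.3414  7.9168e-05
  solve Keq expr → x = 2.6385e-05; check Q = 6.2400e-06

x = 2.6385e-05 M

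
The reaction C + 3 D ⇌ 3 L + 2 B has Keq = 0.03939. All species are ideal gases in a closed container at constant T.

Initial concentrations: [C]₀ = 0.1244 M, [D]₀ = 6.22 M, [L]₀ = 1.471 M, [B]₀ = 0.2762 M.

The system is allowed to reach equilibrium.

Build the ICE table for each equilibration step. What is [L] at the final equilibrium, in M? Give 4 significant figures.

Q₀ = 0.008111 vs Keq = 0.03939 ⇒ Q<K, forward
Step 1:
                   C          D          L          B
  Initial     0.1244       6.22      1.471     0.2762
  Change    -0.05268     -0.158      0.158     0.1054
  Equil      0.07172      6.062      1.629     0.3816
  solve Keq expr → x = 0.05268; check Q = 0.03939

[L]_eq = 1.629 M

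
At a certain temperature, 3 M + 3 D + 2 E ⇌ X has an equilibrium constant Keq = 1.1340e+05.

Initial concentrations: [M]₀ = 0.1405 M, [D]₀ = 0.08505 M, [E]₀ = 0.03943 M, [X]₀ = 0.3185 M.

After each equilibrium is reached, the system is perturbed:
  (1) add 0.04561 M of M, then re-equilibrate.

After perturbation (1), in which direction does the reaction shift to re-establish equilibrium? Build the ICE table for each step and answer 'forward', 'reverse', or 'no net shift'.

Q₀ = 1.2006e+08 vs Keq = 1.1340e+05 ⇒ Q>K, reverse
Step 1:
                  M         D         E         X
  I          0.1405   0.08505   0.03943    0.3185
  C          0.1232    0.1232   0.08213  -0.04106
  E          0.2637    0.2082    0.1216    0.2774
  solve Keq expr → x = -0.04106; check Q = 1.1340e+05
Then add 0.04561 M of M.
Step 2:
                  M         D         E         X
  I          0.3093    0.2082    0.1216    0.2774
  C        -0.01282  -0.01282 -0.008545  0.004272
  E          0.2965    0.1954     0.113    0.2817
  solve Keq expr → x = 0.004272; check Q = 1.1340e+05

Direction: forward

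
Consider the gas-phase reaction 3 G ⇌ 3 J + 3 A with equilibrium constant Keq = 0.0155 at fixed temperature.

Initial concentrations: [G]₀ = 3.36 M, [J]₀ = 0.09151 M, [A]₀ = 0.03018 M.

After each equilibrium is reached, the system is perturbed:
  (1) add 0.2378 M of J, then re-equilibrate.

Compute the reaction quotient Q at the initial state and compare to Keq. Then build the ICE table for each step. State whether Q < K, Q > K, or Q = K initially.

Q₀ = 5.5532e-10 vs Keq = 0.0155 ⇒ Q<K, forward
Step 1:
                   G          J          A
  init          3.36    0.09151    0.03018
  Δ          -0.7469     0.7469     0.7469
  eq           2.613     0.8384     0.7771
  solve Keq expr → x = 0.249; check Q = 0.0155
Then add 0.2378 M of J.
Step 2:
                   G          J          A
  init         2.613      1.076     0.7771
  Δ           0.0919    -0.0919    -0.0919
  eq           2.705     0.9843     0.6852
  solve Keq expr → x = -0.03063; check Q = 0.0155

Q₀ = 5.5532e-10; Q < K (proceeds forward)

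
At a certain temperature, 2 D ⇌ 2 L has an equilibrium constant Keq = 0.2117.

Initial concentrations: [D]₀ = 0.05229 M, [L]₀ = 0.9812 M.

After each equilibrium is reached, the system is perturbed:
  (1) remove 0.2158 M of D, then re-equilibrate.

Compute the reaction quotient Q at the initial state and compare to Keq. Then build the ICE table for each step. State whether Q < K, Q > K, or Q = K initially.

Q₀ = 352.1 vs Keq = 0.2117 ⇒ Q>K, reverse
Step 1:
                   D          L
  init       0.05229     0.9812
  Δ           0.6555    -0.6555
  eq          0.7078     0.3257
  solve Keq expr → x = -0.3278; check Q = 0.2117
Then remove 0.2158 M of D.
Step 2:
                   D          L
  init         0.492     0.3257
  Δ            0.068     -0.068
  eq            0.56     0.2577
  solve Keq expr → x = -0.034; check Q = 0.2117

Q₀ = 352.1; Q > K (proceeds reverse)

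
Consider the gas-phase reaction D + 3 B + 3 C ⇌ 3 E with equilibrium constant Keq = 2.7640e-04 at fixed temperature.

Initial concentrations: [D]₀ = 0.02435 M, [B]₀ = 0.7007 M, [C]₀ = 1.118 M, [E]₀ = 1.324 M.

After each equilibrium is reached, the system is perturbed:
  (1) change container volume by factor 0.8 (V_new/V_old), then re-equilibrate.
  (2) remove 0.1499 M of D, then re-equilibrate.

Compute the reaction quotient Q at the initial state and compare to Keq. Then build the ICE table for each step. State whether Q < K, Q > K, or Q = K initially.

Q₀ = 198.3 vs Keq = 2.7640e-04 ⇒ Q>K, reverse
Step 1:
                  D         B         C         E
  init      0.02435    0.7007     1.118     1.324
  Δ          0.3757     1.127     1.127    -1.127
  eq            0.4     1.828     2.245    0.1969
  solve Keq expr → x = -0.3757; check Q = 2.7640e-04
Then change container volume by factor 0.8 (V_new/V_old).
Step 2:
                  D         B         C         E
  init          0.5     2.285     2.806    0.2462
  Δ        -0.02137   -0.0641   -0.0641    0.0641
  eq         0.4787     2.221     2.742    0.3103
  solve Keq expr → x = 0.02137; check Q = 2.7640e-04
Then remove 0.1499 M of D.
Step 3:
                  D         B         C         E
  init       0.3288     2.221     2.742    0.3103
  Δ        0.009235   0.02771   0.02771  -0.02771
  eq          0.338     2.248      2.77    0.2826
  solve Keq expr → x = -0.009235; check Q = 2.7640e-04

Q₀ = 198.3; Q > K (proceeds reverse)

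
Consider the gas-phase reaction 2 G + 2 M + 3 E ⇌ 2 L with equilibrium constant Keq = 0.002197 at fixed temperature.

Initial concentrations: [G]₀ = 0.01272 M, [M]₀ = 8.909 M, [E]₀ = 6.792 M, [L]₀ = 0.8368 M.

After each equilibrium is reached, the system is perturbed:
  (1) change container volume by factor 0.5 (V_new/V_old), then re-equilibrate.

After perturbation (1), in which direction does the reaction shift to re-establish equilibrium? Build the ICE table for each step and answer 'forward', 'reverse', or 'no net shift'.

Q₀ = 0.174 vs Keq = 0.002197 ⇒ Q>K, reverse
Step 1:
                   G          M          E          L
  Initial    0.01272      8.909      6.792     0.8368
  Change     0.08522    0.08522     0.1278   -0.08522
  Equil      0.09794      8.994       6.92     0.7516
  solve Keq expr → x = -0.04261; check Q = 0.002197
Then change container volume by factor 0.5 (V_new/V_old).
Step 2:
                   G          M          E          L
  Initial     0.1959      17.99      13.84      1.503
  Change     -0.1563    -0.1563    -0.2345     0.1563
  Equil      0.03956      17.83      13.61      1.659
  solve Keq expr → x = 0.07816; check Q = 0.002197

Direction: forward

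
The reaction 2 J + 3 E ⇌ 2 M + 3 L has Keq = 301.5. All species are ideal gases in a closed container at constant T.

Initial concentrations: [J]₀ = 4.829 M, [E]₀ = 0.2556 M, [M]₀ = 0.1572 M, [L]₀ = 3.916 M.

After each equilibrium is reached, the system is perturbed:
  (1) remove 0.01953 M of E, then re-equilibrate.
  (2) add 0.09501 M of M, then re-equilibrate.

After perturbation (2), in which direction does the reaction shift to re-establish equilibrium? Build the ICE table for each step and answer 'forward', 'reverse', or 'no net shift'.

Direction: reverse

Q₀ = 3.811 vs Keq = 301.5 ⇒ Q<K, forward
Step 1:
                  J         E         M         L
  init        4.829    0.2556    0.1572     3.916
  Δ         -0.1105   -0.1657    0.1105    0.1657
  eq          4.719   0.08987    0.2677     4.082
  solve Keq expr → x = 0.05524; check Q = 301.5
Then remove 0.01953 M of E.
Step 2:
                  J         E         M         L
  init        4.719   0.07034    0.2677     4.082
  Δ         0.01104   0.01655  -0.01104  -0.01655
  eq           4.73    0.0869    0.2566     4.065
  solve Keq expr → x = -0.005518; check Q = 301.5
Then add 0.09501 M of M.
Step 3:
                  J         E         M         L
  init         4.73    0.0869    0.3517     4.065
  Δ         0.01155   0.01733  -0.01155  -0.01733
  eq          4.741    0.1042    0.3401     4.048
  solve Keq expr → x = -0.005775; check Q = 301.5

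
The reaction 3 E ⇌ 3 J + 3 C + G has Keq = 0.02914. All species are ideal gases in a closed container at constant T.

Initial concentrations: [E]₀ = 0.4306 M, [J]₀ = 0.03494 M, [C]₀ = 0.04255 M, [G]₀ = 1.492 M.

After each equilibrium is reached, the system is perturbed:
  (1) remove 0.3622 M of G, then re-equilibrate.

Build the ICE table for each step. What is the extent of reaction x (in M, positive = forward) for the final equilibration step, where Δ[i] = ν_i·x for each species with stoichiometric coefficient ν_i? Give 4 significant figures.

x = 0.002314 M

Q₀ = 6.1406e-08 vs Keq = 0.02914 ⇒ Q<K, forward
Step 1:
                    E           J           C           G
  init         0.4306     0.03494     0.04255       1.492
  Δ           -0.2056      0.2056      0.2056     0.06853
  eq            0.225      0.2405      0.2482       1.561
  solve Keq expr → x = 0.06853; check Q = 0.02914
Then remove 0.3622 M of G.
Step 2:
                    E           J           C           G
  init          0.225      0.2405      0.2482       1.198
  Δ         -0.006943    0.006943    0.006943    0.002314
  eq           0.2181      0.2475      0.2551       1.201
  solve Keq expr → x = 0.002314; check Q = 0.02914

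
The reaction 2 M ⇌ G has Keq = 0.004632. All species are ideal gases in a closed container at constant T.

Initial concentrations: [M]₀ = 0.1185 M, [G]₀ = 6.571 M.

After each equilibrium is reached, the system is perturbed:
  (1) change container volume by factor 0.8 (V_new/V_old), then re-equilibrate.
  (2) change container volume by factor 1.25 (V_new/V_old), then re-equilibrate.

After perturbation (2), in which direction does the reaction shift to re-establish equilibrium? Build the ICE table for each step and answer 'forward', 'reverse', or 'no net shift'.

Direction: reverse

Q₀ = 467.9 vs Keq = 0.004632 ⇒ Q>K, reverse
Step 1:
                    M           G
  Initial      0.1185       6.571
  Change        11.82      -5.911
  Equil         11.94      0.6603
  solve Keq expr → x = -5.911; check Q = 0.004632
Then change container volume by factor 0.8 (V_new/V_old).
Step 2:
                    M           G
  Initial       14.92      0.8254
  Change      -0.3241       0.162
  Equil          14.6      0.9875
  solve Keq expr → x = 0.162; check Q = 0.004632
Then change container volume by factor 1.25 (V_new/V_old).
Step 3:
                    M           G
  Initial       11.68        0.79
  Change       0.2593     -0.1296
  Equil         11.94      0.6603
  solve Keq expr → x = -0.1296; check Q = 0.004632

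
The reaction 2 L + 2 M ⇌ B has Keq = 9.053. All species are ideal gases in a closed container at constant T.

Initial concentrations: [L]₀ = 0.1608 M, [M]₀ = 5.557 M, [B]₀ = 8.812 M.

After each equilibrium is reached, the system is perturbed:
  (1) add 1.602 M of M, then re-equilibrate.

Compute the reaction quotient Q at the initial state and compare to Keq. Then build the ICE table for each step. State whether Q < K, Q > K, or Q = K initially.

Q₀ = 11.04; Q > K (proceeds reverse)

Q₀ = 11.04 vs Keq = 9.053 ⇒ Q>K, reverse
Step 1:
                  L         M         B
  I          0.1608     5.557     8.812
  C         0.01615   0.01615 -0.008073
  E          0.1769     5.573     8.804
  solve Keq expr → x = -0.008073; check Q = 9.053
Then add 1.602 M of M.
Step 2:
                  L         M         B
  I          0.1769     7.175     8.804
  C        -0.03861  -0.03861   0.01931
  E          0.1383     7.137     8.823
  solve Keq expr → x = 0.01931; check Q = 9.053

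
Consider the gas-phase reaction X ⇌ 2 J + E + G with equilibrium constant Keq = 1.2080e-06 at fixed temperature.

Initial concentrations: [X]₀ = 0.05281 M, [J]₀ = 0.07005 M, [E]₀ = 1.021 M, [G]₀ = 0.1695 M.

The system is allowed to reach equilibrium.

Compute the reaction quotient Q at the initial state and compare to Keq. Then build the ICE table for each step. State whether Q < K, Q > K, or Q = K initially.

Q₀ = 0.01608 vs Keq = 1.2080e-06 ⇒ Q>K, reverse
Step 1:
                   X          J          E          G
  I          0.05281    0.07005      1.021     0.1695
  C          0.03458   -0.06916   -0.03458   -0.03458
  E          0.08739 8.9062e-04     0.9864     0.1349
  solve Keq expr → x = -0.03458; check Q = 1.2080e-06

Q₀ = 0.01608; Q > K (proceeds reverse)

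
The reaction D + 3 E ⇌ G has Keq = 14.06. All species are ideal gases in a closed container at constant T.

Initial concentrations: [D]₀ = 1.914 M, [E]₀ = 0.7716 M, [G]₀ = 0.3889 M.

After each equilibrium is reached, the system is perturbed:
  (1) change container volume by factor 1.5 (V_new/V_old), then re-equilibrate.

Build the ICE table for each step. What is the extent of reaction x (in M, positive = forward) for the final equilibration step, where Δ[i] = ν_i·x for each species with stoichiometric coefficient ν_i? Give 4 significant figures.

Q₀ = 0.4423 vs Keq = 14.06 ⇒ Q<K, forward
Step 1:
                  D         E         G
  I           1.914    0.7716    0.3889
  C         -0.1632   -0.4896    0.1632
  E           1.751     0.282    0.5521
  solve Keq expr → x = 0.1632; check Q = 14.06
Then change container volume by factor 1.5 (V_new/V_old).
Step 2:
                  D         E         G
  I           1.167     0.188    0.3681
  C         0.02815   0.08445  -0.02815
  E           1.195    0.2725    0.3399
  solve Keq expr → x = -0.02815; check Q = 14.06

x = -0.02815 M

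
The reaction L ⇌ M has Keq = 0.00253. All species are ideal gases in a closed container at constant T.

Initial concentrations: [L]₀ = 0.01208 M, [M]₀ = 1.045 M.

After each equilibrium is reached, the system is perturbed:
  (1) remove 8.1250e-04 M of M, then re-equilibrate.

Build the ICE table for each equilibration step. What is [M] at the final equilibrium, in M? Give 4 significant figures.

[M]_eq = 0.002666 M

Q₀ = 86.51 vs Keq = 0.00253 ⇒ Q>K, reverse
Step 1:
                  L         M
  I         0.01208     1.045
  C           1.042    -1.042
  E           1.054  0.002668
  solve Keq expr → x = -1.042; check Q = 0.00253
Then remove 8.1250e-04 M of M.
Step 2:
                  L         M
  I           1.054  0.001855
  C       -8.1045e-04 8.1045e-04
  E           1.054  0.002666
  solve Keq expr → x = 8.1045e-04; check Q = 0.00253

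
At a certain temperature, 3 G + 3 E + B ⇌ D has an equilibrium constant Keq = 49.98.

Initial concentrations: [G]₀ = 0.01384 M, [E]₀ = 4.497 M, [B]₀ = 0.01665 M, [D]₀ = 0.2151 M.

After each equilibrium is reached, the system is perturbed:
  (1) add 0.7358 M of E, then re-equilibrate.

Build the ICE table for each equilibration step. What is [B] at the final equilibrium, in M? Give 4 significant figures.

[B]_eq = 0.04062 M

Q₀ = 5.3586e+04 vs Keq = 49.98 ⇒ Q>K, reverse
Step 1:
                  G         E         B         D
  I         0.01384     4.497   0.01665    0.2151
  C         0.08226   0.08226   0.02742  -0.02742
  E          0.0961     4.579   0.04407    0.1877
  solve Keq expr → x = -0.02742; check Q = 49.98
Then add 0.7358 M of E.
Step 2:
                  G         E         B         D
  I          0.0961     5.315   0.04407    0.1877
  C        -0.01034  -0.01034 -0.003447  0.003447
  E         0.08576     5.305   0.04062    0.1911
  solve Keq expr → x = 0.003447; check Q = 49.98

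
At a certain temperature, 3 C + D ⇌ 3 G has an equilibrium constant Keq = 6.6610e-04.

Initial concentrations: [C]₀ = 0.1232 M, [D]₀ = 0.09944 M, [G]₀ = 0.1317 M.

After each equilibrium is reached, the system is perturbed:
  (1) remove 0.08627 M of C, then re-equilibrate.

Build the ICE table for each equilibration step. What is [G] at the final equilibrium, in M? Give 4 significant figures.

[G]_eq = 0.00733 M

Q₀ = 12.28 vs Keq = 6.6610e-04 ⇒ Q>K, reverse
Step 1:
                  C         D         G
  I          0.1232   0.09944    0.1317
  C          0.1207   0.04022   -0.1207
  E          0.2439    0.1397   0.01105
  solve Keq expr → x = -0.04022; check Q = 6.6610e-04
Then remove 0.08627 M of C.
Step 2:
                  C         D         G
  I          0.1576    0.1397   0.01105
  C        0.003719   0.00124 -0.003719
  E          0.1613    0.1409   0.00733
  solve Keq expr → x = -0.00124; check Q = 6.6610e-04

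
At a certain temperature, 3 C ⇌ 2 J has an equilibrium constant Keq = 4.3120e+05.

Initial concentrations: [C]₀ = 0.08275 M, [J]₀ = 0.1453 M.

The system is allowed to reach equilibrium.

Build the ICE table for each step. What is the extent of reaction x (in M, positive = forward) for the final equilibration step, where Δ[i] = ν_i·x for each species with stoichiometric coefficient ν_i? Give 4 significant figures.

x = 0.02609 M

Q₀ = 37.26 vs Keq = 4.3120e+05 ⇒ Q<K, forward
Step 1:
                  C         J
  Initial   0.08275    0.1453
  Change   -0.07826   0.05217
  Equil    0.004489    0.1975
  solve Keq expr → x = 0.02609; check Q = 4.3120e+05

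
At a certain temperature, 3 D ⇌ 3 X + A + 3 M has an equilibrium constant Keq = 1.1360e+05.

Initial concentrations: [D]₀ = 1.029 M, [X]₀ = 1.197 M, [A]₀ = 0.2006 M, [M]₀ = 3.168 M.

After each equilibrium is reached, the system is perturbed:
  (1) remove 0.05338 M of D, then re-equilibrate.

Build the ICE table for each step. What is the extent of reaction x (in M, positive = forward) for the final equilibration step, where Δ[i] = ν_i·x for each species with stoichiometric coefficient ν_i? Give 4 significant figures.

Q₀ = 10.04 vs Keq = 1.1360e+05 ⇒ Q<K, forward
Step 1:
                    D           X           A           M
  Initial       1.029       1.197      0.2006       3.168
  Change      -0.8904      0.8904      0.2968      0.8904
  Equil        0.1386       2.087      0.4974       4.058
  solve Keq expr → x = 0.2968; check Q = 1.1360e+05
Then remove 0.05338 M of D.
Step 2:
                    D           X           A           M
  Initial     0.08521       2.087      0.4974       4.058
  Change      0.04724    -0.04724    -0.01575    -0.04724
  Equil        0.1325        2.04      0.4817       4.011
  solve Keq expr → x = -0.01575; check Q = 1.1360e+05

x = -0.01575 M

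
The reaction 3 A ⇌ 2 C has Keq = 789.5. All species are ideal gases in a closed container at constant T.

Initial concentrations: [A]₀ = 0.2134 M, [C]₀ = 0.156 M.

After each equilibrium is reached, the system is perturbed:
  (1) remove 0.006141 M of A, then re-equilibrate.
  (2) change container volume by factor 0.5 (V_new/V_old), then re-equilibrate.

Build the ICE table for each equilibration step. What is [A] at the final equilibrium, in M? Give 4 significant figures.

Q₀ = 2.504 vs Keq = 789.5 ⇒ Q<K, forward
Step 1:
                    A           C
  init         0.2134       0.156
  Δ           -0.1684      0.1123
  eq            0.045      0.2683
  solve Keq expr → x = 0.05613; check Q = 789.5
Then remove 0.006141 M of A.
Step 2:
                    A           C
  init        0.03886      0.2683
  Δ          0.005714   -0.003809
  eq          0.04458      0.2645
  solve Keq expr → x = -0.001905; check Q = 789.5
Then change container volume by factor 0.5 (V_new/V_old).
Step 3:
                    A           C
  init        0.08916      0.5289
  Δ          -0.01736     0.01158
  eq          0.07179      0.5405
  solve Keq expr → x = 0.005788; check Q = 789.5

[A]_eq = 0.07179 M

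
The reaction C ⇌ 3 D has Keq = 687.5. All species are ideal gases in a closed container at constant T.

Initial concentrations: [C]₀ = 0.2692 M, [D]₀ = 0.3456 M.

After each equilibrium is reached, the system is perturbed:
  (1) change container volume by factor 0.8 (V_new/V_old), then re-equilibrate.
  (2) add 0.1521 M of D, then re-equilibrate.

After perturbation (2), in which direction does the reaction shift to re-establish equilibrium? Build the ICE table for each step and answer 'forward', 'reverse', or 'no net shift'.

Q₀ = 0.1533 vs Keq = 687.5 ⇒ Q<K, forward
Step 1:
                   C          D
  Initial     0.2692     0.3456
  Change      -0.267      0.801
  Equil     0.002193      1.147
  solve Keq expr → x = 0.267; check Q = 687.5
Then change container volume by factor 0.8 (V_new/V_old).
Step 2:
                   C          D
  Initial   0.002741      1.433
  Change    0.001502  -0.004505
  Equil     0.004242      1.429
  solve Keq expr → x = -0.001502; check Q = 687.5
Then add 0.1521 M of D.
Step 3:
                   C          D
  Initial   0.004242      1.581
  Change    0.001457   -0.00437
  Equil     0.005699      1.577
  solve Keq expr → x = -0.001457; check Q = 687.5

Direction: reverse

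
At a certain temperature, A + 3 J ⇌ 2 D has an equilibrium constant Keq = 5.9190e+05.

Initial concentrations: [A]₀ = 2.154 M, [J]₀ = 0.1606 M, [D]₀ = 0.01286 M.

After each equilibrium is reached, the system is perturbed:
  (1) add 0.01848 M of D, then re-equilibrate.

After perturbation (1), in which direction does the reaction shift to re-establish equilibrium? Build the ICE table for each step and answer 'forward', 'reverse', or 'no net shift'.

Direction: reverse

Q₀ = 0.01854 vs Keq = 5.9190e+05 ⇒ Q<K, forward
Step 1:
                  A         J         D
  I           2.154    0.1606   0.01286
  C        -0.05279   -0.1584    0.1056
  E           2.101  0.002243    0.1184
  solve Keq expr → x = 0.05279; check Q = 5.9190e+05
Then add 0.01848 M of D.
Step 2:
                  A         J         D
  I           2.101  0.002243    0.1369
  C       7.5254e-05 2.2576e-04 -1.5051e-04
  E           2.101  0.002468    0.1368
  solve Keq expr → x = -7.5254e-05; check Q = 5.9190e+05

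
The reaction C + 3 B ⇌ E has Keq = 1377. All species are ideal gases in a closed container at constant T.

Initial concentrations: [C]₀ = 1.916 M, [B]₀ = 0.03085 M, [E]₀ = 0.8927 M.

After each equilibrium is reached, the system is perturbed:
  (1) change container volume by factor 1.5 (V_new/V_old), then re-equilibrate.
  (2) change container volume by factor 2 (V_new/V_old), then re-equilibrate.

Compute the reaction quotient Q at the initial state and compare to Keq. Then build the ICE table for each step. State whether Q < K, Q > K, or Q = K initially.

Q₀ = 1.5869e+04 vs Keq = 1377 ⇒ Q>K, reverse
Step 1:
                   C          B          E
  init         1.916    0.03085     0.8927
  Δ          0.01278    0.03835   -0.01278
  eq           1.929     0.0692     0.8799
  solve Keq expr → x = -0.01278; check Q = 1377
Then change container volume by factor 1.5 (V_new/V_old).
Step 2:
                   C          B          E
  init         1.286    0.04613     0.5866
  Δ         0.007544    0.02263  -0.007544
  eq           1.293    0.06876     0.5791
  solve Keq expr → x = -0.007544; check Q = 1377
Then change container volume by factor 2 (V_new/V_old).
Step 3:
                   C          B          E
  init        0.6467    0.03438     0.2895
  Δ          0.01104    0.03311   -0.01104
  eq          0.6577     0.0675     0.2785
  solve Keq expr → x = -0.01104; check Q = 1377

Q₀ = 1.5869e+04; Q > K (proceeds reverse)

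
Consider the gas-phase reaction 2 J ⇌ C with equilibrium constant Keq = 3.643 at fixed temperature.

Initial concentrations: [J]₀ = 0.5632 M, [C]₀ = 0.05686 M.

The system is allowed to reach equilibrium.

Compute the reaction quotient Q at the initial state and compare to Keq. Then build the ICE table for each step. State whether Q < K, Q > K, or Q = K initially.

Q₀ = 0.1793 vs Keq = 3.643 ⇒ Q<K, forward
Step 1:
                   J          C
  Initial     0.5632    0.05686
  Change     -0.3194     0.1597
  Equil       0.2438     0.2166
  solve Keq expr → x = 0.1597; check Q = 3.643

Q₀ = 0.1793; Q < K (proceeds forward)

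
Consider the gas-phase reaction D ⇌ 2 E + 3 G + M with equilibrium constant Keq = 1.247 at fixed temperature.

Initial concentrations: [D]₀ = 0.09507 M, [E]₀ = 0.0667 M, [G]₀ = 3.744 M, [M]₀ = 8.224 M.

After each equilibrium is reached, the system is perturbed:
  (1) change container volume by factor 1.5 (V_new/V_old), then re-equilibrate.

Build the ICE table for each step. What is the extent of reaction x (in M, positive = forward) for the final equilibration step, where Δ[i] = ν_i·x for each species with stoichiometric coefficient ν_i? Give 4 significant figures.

x = 0.009759 M

Q₀ = 20.2 vs Keq = 1.247 ⇒ Q>K, reverse
Step 1:
                  D         E         G         M
  I         0.09507    0.0667     3.744     8.224
  C          0.0238   -0.0476   -0.0714   -0.0238
  E          0.1189    0.0191     3.673       8.2
  solve Keq expr → x = -0.0238; check Q = 1.247
Then change container volume by factor 1.5 (V_new/V_old).
Step 2:
                  D         E         G         M
  I         0.07925   0.01274     2.448     5.467
  C       -0.009759   0.01952   0.02928  0.009759
  E         0.06949   0.03225     2.478     5.477
  solve Keq expr → x = 0.009759; check Q = 1.247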